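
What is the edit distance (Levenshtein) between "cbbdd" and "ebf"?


Computing edit distance: "cbbdd" -> "ebf"
DP table:
           e    b    f
      0    1    2    3
  c   1    1    2    3
  b   2    2    1    2
  b   3    3    2    2
  d   4    4    3    3
  d   5    5    4    4
Edit distance = dp[5][3] = 4

4


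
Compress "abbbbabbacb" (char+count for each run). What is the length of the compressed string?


Input: abbbbabbacb
Runs:
  'a' x 1 => "a1"
  'b' x 4 => "b4"
  'a' x 1 => "a1"
  'b' x 2 => "b2"
  'a' x 1 => "a1"
  'c' x 1 => "c1"
  'b' x 1 => "b1"
Compressed: "a1b4a1b2a1c1b1"
Compressed length: 14

14


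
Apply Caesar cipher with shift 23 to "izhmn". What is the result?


Caesar cipher: shift "izhmn" by 23
  'i' (pos 8) + 23 = pos 5 = 'f'
  'z' (pos 25) + 23 = pos 22 = 'w'
  'h' (pos 7) + 23 = pos 4 = 'e'
  'm' (pos 12) + 23 = pos 9 = 'j'
  'n' (pos 13) + 23 = pos 10 = 'k'
Result: fwejk

fwejk


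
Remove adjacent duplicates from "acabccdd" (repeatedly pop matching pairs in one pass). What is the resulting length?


Input: acabccdd
Stack-based adjacent duplicate removal:
  Read 'a': push. Stack: a
  Read 'c': push. Stack: ac
  Read 'a': push. Stack: aca
  Read 'b': push. Stack: acab
  Read 'c': push. Stack: acabc
  Read 'c': matches stack top 'c' => pop. Stack: acab
  Read 'd': push. Stack: acabd
  Read 'd': matches stack top 'd' => pop. Stack: acab
Final stack: "acab" (length 4)

4


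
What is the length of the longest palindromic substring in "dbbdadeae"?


Input: "dbbdadeae"
Checking substrings for palindromes:
  [0:4] "dbbd" (len 4) => palindrome
  [3:6] "dad" (len 3) => palindrome
  [6:9] "eae" (len 3) => palindrome
  [1:3] "bb" (len 2) => palindrome
Longest palindromic substring: "dbbd" with length 4

4


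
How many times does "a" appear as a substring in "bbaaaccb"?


Searching for "a" in "bbaaaccb"
Scanning each position:
  Position 0: "b" => no
  Position 1: "b" => no
  Position 2: "a" => MATCH
  Position 3: "a" => MATCH
  Position 4: "a" => MATCH
  Position 5: "c" => no
  Position 6: "c" => no
  Position 7: "b" => no
Total occurrences: 3

3


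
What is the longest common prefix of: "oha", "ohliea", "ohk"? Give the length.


Words: oha, ohliea, ohk
  Position 0: all 'o' => match
  Position 1: all 'h' => match
  Position 2: ('a', 'l', 'k') => mismatch, stop
LCP = "oh" (length 2)

2


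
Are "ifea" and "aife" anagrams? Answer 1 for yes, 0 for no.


Strings: "ifea", "aife"
Sorted first:  aefi
Sorted second: aefi
Sorted forms match => anagrams

1


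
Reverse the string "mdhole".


Input: mdhole
Reading characters right to left:
  Position 5: 'e'
  Position 4: 'l'
  Position 3: 'o'
  Position 2: 'h'
  Position 1: 'd'
  Position 0: 'm'
Reversed: elohdm

elohdm


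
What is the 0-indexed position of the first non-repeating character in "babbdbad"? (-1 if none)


Input: babbdbad
Character frequencies:
  'a': 2
  'b': 4
  'd': 2
Scanning left to right for freq == 1:
  Position 0 ('b'): freq=4, skip
  Position 1 ('a'): freq=2, skip
  Position 2 ('b'): freq=4, skip
  Position 3 ('b'): freq=4, skip
  Position 4 ('d'): freq=2, skip
  Position 5 ('b'): freq=4, skip
  Position 6 ('a'): freq=2, skip
  Position 7 ('d'): freq=2, skip
  No unique character found => answer = -1

-1


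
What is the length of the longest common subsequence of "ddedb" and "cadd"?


LCS of "ddedb" and "cadd"
DP table:
           c    a    d    d
      0    0    0    0    0
  d   0    0    0    1    1
  d   0    0    0    1    2
  e   0    0    0    1    2
  d   0    0    0    1    2
  b   0    0    0    1    2
LCS length = dp[5][4] = 2

2


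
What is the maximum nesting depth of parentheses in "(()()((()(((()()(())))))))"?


Input: "(()()((()(((()()(())))))))"
Tracking depth:
  Position 0 '(': depth becomes 1
  Position 1 '(': depth becomes 2
  Position 2 ')': depth becomes 1
  Position 3 '(': depth becomes 2
  Position 4 ')': depth becomes 1
  Position 5 '(': depth becomes 2
  Position 6 '(': depth becomes 3
  Position 7 '(': depth becomes 4
  Position 8 ')': depth becomes 3
  Position 9 '(': depth becomes 4
  Position 10 '(': depth becomes 5
  Position 11 '(': depth becomes 6
  Position 12 '(': depth becomes 7
  Position 13 ')': depth becomes 6
  Position 14 '(': depth becomes 7
  Position 15 ')': depth becomes 6
  Position 16 '(': depth becomes 7
  Position 17 '(': depth becomes 8
  Position 18 ')': depth becomes 7
  Position 19 ')': depth becomes 6
  Position 20 ')': depth becomes 5
  Position 21 ')': depth becomes 4
  Position 22 ')': depth becomes 3
  Position 23 ')': depth becomes 2
  Position 24 ')': depth becomes 1
  Position 25 ')': depth becomes 0
Maximum depth reached: 8

8


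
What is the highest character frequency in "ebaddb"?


Input: ebaddb
Character counts:
  'a': 1
  'b': 2
  'd': 2
  'e': 1
Maximum frequency: 2

2


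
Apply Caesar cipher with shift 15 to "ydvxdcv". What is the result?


Caesar cipher: shift "ydvxdcv" by 15
  'y' (pos 24) + 15 = pos 13 = 'n'
  'd' (pos 3) + 15 = pos 18 = 's'
  'v' (pos 21) + 15 = pos 10 = 'k'
  'x' (pos 23) + 15 = pos 12 = 'm'
  'd' (pos 3) + 15 = pos 18 = 's'
  'c' (pos 2) + 15 = pos 17 = 'r'
  'v' (pos 21) + 15 = pos 10 = 'k'
Result: nskmsrk

nskmsrk


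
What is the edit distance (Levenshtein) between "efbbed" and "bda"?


Computing edit distance: "efbbed" -> "bda"
DP table:
           b    d    a
      0    1    2    3
  e   1    1    2    3
  f   2    2    2    3
  b   3    2    3    3
  b   4    3    3    4
  e   5    4    4    4
  d   6    5    4    5
Edit distance = dp[6][3] = 5

5


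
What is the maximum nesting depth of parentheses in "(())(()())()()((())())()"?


Input: "(())(()())()()((())())()"
Tracking depth:
  Position 0 '(': depth becomes 1
  Position 1 '(': depth becomes 2
  Position 2 ')': depth becomes 1
  Position 3 ')': depth becomes 0
  Position 4 '(': depth becomes 1
  Position 5 '(': depth becomes 2
  Position 6 ')': depth becomes 1
  Position 7 '(': depth becomes 2
  Position 8 ')': depth becomes 1
  Position 9 ')': depth becomes 0
  Position 10 '(': depth becomes 1
  Position 11 ')': depth becomes 0
  Position 12 '(': depth becomes 1
  Position 13 ')': depth becomes 0
  Position 14 '(': depth becomes 1
  Position 15 '(': depth becomes 2
  Position 16 '(': depth becomes 3
  Position 17 ')': depth becomes 2
  Position 18 ')': depth becomes 1
  Position 19 '(': depth becomes 2
  Position 20 ')': depth becomes 1
  Position 21 ')': depth becomes 0
  Position 22 '(': depth becomes 1
  Position 23 ')': depth becomes 0
Maximum depth reached: 3

3


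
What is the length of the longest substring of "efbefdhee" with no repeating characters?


Input: "efbefdhee"
Sliding window (track last position of each char):
  Position 0 ('e'): window [0,0] length 1 -- new best
  Position 1 ('f'): window [0,1] length 2 -- new best
  Position 2 ('b'): window [0,2] length 3 -- new best
  Position 3 ('e'): repeat (last at 0), move window start to 1
  Position 3 ('e'): window [1,3] length 3
  Position 4 ('f'): repeat (last at 1), move window start to 2
  Position 4 ('f'): window [2,4] length 3
  Position 5 ('d'): window [2,5] length 4 -- new best
  Position 6 ('h'): window [2,6] length 5 -- new best
  Position 7 ('e'): repeat (last at 3), move window start to 4
  Position 7 ('e'): window [4,7] length 4
  Position 8 ('e'): repeat (last at 7), move window start to 8
  Position 8 ('e'): window [8,8] length 1
Longest substring with no repeats: "befdh" with length 5

5


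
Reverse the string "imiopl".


Input: imiopl
Reading characters right to left:
  Position 5: 'l'
  Position 4: 'p'
  Position 3: 'o'
  Position 2: 'i'
  Position 1: 'm'
  Position 0: 'i'
Reversed: lpoimi

lpoimi


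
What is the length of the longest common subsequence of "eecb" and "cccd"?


LCS of "eecb" and "cccd"
DP table:
           c    c    c    d
      0    0    0    0    0
  e   0    0    0    0    0
  e   0    0    0    0    0
  c   0    1    1    1    1
  b   0    1    1    1    1
LCS length = dp[4][4] = 1

1


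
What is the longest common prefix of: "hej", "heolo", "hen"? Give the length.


Words: hej, heolo, hen
  Position 0: all 'h' => match
  Position 1: all 'e' => match
  Position 2: ('j', 'o', 'n') => mismatch, stop
LCP = "he" (length 2)

2


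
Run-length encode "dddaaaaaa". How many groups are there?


Input: dddaaaaaa
Scanning for consecutive runs:
  Group 1: 'd' x 3 (positions 0-2)
  Group 2: 'a' x 6 (positions 3-8)
Total groups: 2

2


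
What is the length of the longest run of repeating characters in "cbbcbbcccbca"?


Input: "cbbcbbcccbca"
Scanning for longest run:
  Position 1 ('b'): new char, reset run to 1
  Position 2 ('b'): continues run of 'b', length=2
  Position 3 ('c'): new char, reset run to 1
  Position 4 ('b'): new char, reset run to 1
  Position 5 ('b'): continues run of 'b', length=2
  Position 6 ('c'): new char, reset run to 1
  Position 7 ('c'): continues run of 'c', length=2
  Position 8 ('c'): continues run of 'c', length=3
  Position 9 ('b'): new char, reset run to 1
  Position 10 ('c'): new char, reset run to 1
  Position 11 ('a'): new char, reset run to 1
Longest run: 'c' with length 3

3


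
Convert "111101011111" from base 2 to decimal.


Input: "111101011111" in base 2
Positional expansion:
  Digit '1' (value 1) x 2^11 = 2048
  Digit '1' (value 1) x 2^10 = 1024
  Digit '1' (value 1) x 2^9 = 512
  Digit '1' (value 1) x 2^8 = 256
  Digit '0' (value 0) x 2^7 = 0
  Digit '1' (value 1) x 2^6 = 64
  Digit '0' (value 0) x 2^5 = 0
  Digit '1' (value 1) x 2^4 = 16
  Digit '1' (value 1) x 2^3 = 8
  Digit '1' (value 1) x 2^2 = 4
  Digit '1' (value 1) x 2^1 = 2
  Digit '1' (value 1) x 2^0 = 1
Sum = 3935

3935


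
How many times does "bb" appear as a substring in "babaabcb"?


Searching for "bb" in "babaabcb"
Scanning each position:
  Position 0: "ba" => no
  Position 1: "ab" => no
  Position 2: "ba" => no
  Position 3: "aa" => no
  Position 4: "ab" => no
  Position 5: "bc" => no
  Position 6: "cb" => no
Total occurrences: 0

0


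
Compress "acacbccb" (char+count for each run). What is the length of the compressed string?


Input: acacbccb
Runs:
  'a' x 1 => "a1"
  'c' x 1 => "c1"
  'a' x 1 => "a1"
  'c' x 1 => "c1"
  'b' x 1 => "b1"
  'c' x 2 => "c2"
  'b' x 1 => "b1"
Compressed: "a1c1a1c1b1c2b1"
Compressed length: 14

14


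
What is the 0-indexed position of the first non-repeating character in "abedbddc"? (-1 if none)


Input: abedbddc
Character frequencies:
  'a': 1
  'b': 2
  'c': 1
  'd': 3
  'e': 1
Scanning left to right for freq == 1:
  Position 0 ('a'): unique! => answer = 0

0


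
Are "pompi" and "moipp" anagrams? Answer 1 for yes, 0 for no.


Strings: "pompi", "moipp"
Sorted first:  imopp
Sorted second: imopp
Sorted forms match => anagrams

1


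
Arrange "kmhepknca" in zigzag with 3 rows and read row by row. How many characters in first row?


Zigzag "kmhepknca" into 3 rows:
Placing characters:
  'k' => row 0
  'm' => row 1
  'h' => row 2
  'e' => row 1
  'p' => row 0
  'k' => row 1
  'n' => row 2
  'c' => row 1
  'a' => row 0
Rows:
  Row 0: "kpa"
  Row 1: "mekc"
  Row 2: "hn"
First row length: 3

3


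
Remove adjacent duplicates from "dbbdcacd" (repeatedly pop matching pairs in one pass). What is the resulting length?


Input: dbbdcacd
Stack-based adjacent duplicate removal:
  Read 'd': push. Stack: d
  Read 'b': push. Stack: db
  Read 'b': matches stack top 'b' => pop. Stack: d
  Read 'd': matches stack top 'd' => pop. Stack: (empty)
  Read 'c': push. Stack: c
  Read 'a': push. Stack: ca
  Read 'c': push. Stack: cac
  Read 'd': push. Stack: cacd
Final stack: "cacd" (length 4)

4


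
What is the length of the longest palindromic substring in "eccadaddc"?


Input: "eccadaddc"
Checking substrings for palindromes:
  [3:6] "ada" (len 3) => palindrome
  [4:7] "dad" (len 3) => palindrome
  [1:3] "cc" (len 2) => palindrome
  [6:8] "dd" (len 2) => palindrome
Longest palindromic substring: "ada" with length 3

3


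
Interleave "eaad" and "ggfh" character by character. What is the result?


Interleaving "eaad" and "ggfh":
  Position 0: 'e' from first, 'g' from second => "eg"
  Position 1: 'a' from first, 'g' from second => "ag"
  Position 2: 'a' from first, 'f' from second => "af"
  Position 3: 'd' from first, 'h' from second => "dh"
Result: egagafdh

egagafdh


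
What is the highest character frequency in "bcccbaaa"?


Input: bcccbaaa
Character counts:
  'a': 3
  'b': 2
  'c': 3
Maximum frequency: 3

3


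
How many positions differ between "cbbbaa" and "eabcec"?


Comparing "cbbbaa" and "eabcec" position by position:
  Position 0: 'c' vs 'e' => DIFFER
  Position 1: 'b' vs 'a' => DIFFER
  Position 2: 'b' vs 'b' => same
  Position 3: 'b' vs 'c' => DIFFER
  Position 4: 'a' vs 'e' => DIFFER
  Position 5: 'a' vs 'c' => DIFFER
Positions that differ: 5

5


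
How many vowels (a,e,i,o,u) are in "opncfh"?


Input: opncfh
Checking each character:
  'o' at position 0: vowel (running total: 1)
  'p' at position 1: consonant
  'n' at position 2: consonant
  'c' at position 3: consonant
  'f' at position 4: consonant
  'h' at position 5: consonant
Total vowels: 1

1


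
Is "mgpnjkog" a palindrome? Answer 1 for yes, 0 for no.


Input: mgpnjkog
Reversed: gokjnpgm
  Compare pos 0 ('m') with pos 7 ('g'): MISMATCH
  Compare pos 1 ('g') with pos 6 ('o'): MISMATCH
  Compare pos 2 ('p') with pos 5 ('k'): MISMATCH
  Compare pos 3 ('n') with pos 4 ('j'): MISMATCH
Result: not a palindrome

0


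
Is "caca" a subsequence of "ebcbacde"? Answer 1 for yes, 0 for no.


Check if "caca" is a subsequence of "ebcbacde"
Greedy scan:
  Position 0 ('e'): no match needed
  Position 1 ('b'): no match needed
  Position 2 ('c'): matches sub[0] = 'c'
  Position 3 ('b'): no match needed
  Position 4 ('a'): matches sub[1] = 'a'
  Position 5 ('c'): matches sub[2] = 'c'
  Position 6 ('d'): no match needed
  Position 7 ('e'): no match needed
Only matched 3/4 characters => not a subsequence

0


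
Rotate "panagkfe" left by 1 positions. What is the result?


Input: "panagkfe", rotate left by 1
First 1 characters: "p"
Remaining characters: "anagkfe"
Concatenate remaining + first: "anagkfe" + "p" = "anagkfep"

anagkfep


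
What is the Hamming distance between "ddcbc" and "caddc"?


Comparing "ddcbc" and "caddc" position by position:
  Position 0: 'd' vs 'c' => differ
  Position 1: 'd' vs 'a' => differ
  Position 2: 'c' vs 'd' => differ
  Position 3: 'b' vs 'd' => differ
  Position 4: 'c' vs 'c' => same
Total differences (Hamming distance): 4

4


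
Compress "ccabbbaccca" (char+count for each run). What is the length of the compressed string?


Input: ccabbbaccca
Runs:
  'c' x 2 => "c2"
  'a' x 1 => "a1"
  'b' x 3 => "b3"
  'a' x 1 => "a1"
  'c' x 3 => "c3"
  'a' x 1 => "a1"
Compressed: "c2a1b3a1c3a1"
Compressed length: 12

12


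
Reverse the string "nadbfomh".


Input: nadbfomh
Reading characters right to left:
  Position 7: 'h'
  Position 6: 'm'
  Position 5: 'o'
  Position 4: 'f'
  Position 3: 'b'
  Position 2: 'd'
  Position 1: 'a'
  Position 0: 'n'
Reversed: hmofbdan

hmofbdan


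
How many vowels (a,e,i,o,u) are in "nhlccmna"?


Input: nhlccmna
Checking each character:
  'n' at position 0: consonant
  'h' at position 1: consonant
  'l' at position 2: consonant
  'c' at position 3: consonant
  'c' at position 4: consonant
  'm' at position 5: consonant
  'n' at position 6: consonant
  'a' at position 7: vowel (running total: 1)
Total vowels: 1

1


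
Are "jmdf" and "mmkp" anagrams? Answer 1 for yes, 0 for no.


Strings: "jmdf", "mmkp"
Sorted first:  dfjm
Sorted second: kmmp
Differ at position 0: 'd' vs 'k' => not anagrams

0


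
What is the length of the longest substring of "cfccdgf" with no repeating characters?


Input: "cfccdgf"
Sliding window (track last position of each char):
  Position 0 ('c'): window [0,0] length 1 -- new best
  Position 1 ('f'): window [0,1] length 2 -- new best
  Position 2 ('c'): repeat (last at 0), move window start to 1
  Position 2 ('c'): window [1,2] length 2
  Position 3 ('c'): repeat (last at 2), move window start to 3
  Position 3 ('c'): window [3,3] length 1
  Position 4 ('d'): window [3,4] length 2
  Position 5 ('g'): window [3,5] length 3 -- new best
  Position 6 ('f'): window [3,6] length 4 -- new best
Longest substring with no repeats: "cdgf" with length 4

4


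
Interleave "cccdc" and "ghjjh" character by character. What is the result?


Interleaving "cccdc" and "ghjjh":
  Position 0: 'c' from first, 'g' from second => "cg"
  Position 1: 'c' from first, 'h' from second => "ch"
  Position 2: 'c' from first, 'j' from second => "cj"
  Position 3: 'd' from first, 'j' from second => "dj"
  Position 4: 'c' from first, 'h' from second => "ch"
Result: cgchcjdjch

cgchcjdjch


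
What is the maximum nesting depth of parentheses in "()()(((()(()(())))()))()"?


Input: "()()(((()(()(())))()))()"
Tracking depth:
  Position 0 '(': depth becomes 1
  Position 1 ')': depth becomes 0
  Position 2 '(': depth becomes 1
  Position 3 ')': depth becomes 0
  Position 4 '(': depth becomes 1
  Position 5 '(': depth becomes 2
  Position 6 '(': depth becomes 3
  Position 7 '(': depth becomes 4
  Position 8 ')': depth becomes 3
  Position 9 '(': depth becomes 4
  Position 10 '(': depth becomes 5
  Position 11 ')': depth becomes 4
  Position 12 '(': depth becomes 5
  Position 13 '(': depth becomes 6
  Position 14 ')': depth becomes 5
  Position 15 ')': depth becomes 4
  Position 16 ')': depth becomes 3
  Position 17 ')': depth becomes 2
  Position 18 '(': depth becomes 3
  Position 19 ')': depth becomes 2
  Position 20 ')': depth becomes 1
  Position 21 ')': depth becomes 0
  Position 22 '(': depth becomes 1
  Position 23 ')': depth becomes 0
Maximum depth reached: 6

6


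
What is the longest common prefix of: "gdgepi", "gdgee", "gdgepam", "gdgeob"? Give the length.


Words: gdgepi, gdgee, gdgepam, gdgeob
  Position 0: all 'g' => match
  Position 1: all 'd' => match
  Position 2: all 'g' => match
  Position 3: all 'e' => match
  Position 4: ('p', 'e', 'p', 'o') => mismatch, stop
LCP = "gdge" (length 4)

4


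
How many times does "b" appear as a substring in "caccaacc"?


Searching for "b" in "caccaacc"
Scanning each position:
  Position 0: "c" => no
  Position 1: "a" => no
  Position 2: "c" => no
  Position 3: "c" => no
  Position 4: "a" => no
  Position 5: "a" => no
  Position 6: "c" => no
  Position 7: "c" => no
Total occurrences: 0

0


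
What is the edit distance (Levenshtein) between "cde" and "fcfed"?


Computing edit distance: "cde" -> "fcfed"
DP table:
           f    c    f    e    d
      0    1    2    3    4    5
  c   1    1    1    2    3    4
  d   2    2    2    2    3    3
  e   3    3    3    3    2    3
Edit distance = dp[3][5] = 3

3


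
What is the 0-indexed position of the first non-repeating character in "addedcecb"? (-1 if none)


Input: addedcecb
Character frequencies:
  'a': 1
  'b': 1
  'c': 2
  'd': 3
  'e': 2
Scanning left to right for freq == 1:
  Position 0 ('a'): unique! => answer = 0

0


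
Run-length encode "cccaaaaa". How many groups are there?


Input: cccaaaaa
Scanning for consecutive runs:
  Group 1: 'c' x 3 (positions 0-2)
  Group 2: 'a' x 5 (positions 3-7)
Total groups: 2

2


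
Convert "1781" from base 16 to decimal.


Input: "1781" in base 16
Positional expansion:
  Digit '1' (value 1) x 16^3 = 4096
  Digit '7' (value 7) x 16^2 = 1792
  Digit '8' (value 8) x 16^1 = 128
  Digit '1' (value 1) x 16^0 = 1
Sum = 6017

6017


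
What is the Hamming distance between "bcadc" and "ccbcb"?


Comparing "bcadc" and "ccbcb" position by position:
  Position 0: 'b' vs 'c' => differ
  Position 1: 'c' vs 'c' => same
  Position 2: 'a' vs 'b' => differ
  Position 3: 'd' vs 'c' => differ
  Position 4: 'c' vs 'b' => differ
Total differences (Hamming distance): 4

4


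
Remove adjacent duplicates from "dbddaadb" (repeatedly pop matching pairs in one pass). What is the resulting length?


Input: dbddaadb
Stack-based adjacent duplicate removal:
  Read 'd': push. Stack: d
  Read 'b': push. Stack: db
  Read 'd': push. Stack: dbd
  Read 'd': matches stack top 'd' => pop. Stack: db
  Read 'a': push. Stack: dba
  Read 'a': matches stack top 'a' => pop. Stack: db
  Read 'd': push. Stack: dbd
  Read 'b': push. Stack: dbdb
Final stack: "dbdb" (length 4)

4


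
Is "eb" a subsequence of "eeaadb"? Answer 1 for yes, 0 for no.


Check if "eb" is a subsequence of "eeaadb"
Greedy scan:
  Position 0 ('e'): matches sub[0] = 'e'
  Position 1 ('e'): no match needed
  Position 2 ('a'): no match needed
  Position 3 ('a'): no match needed
  Position 4 ('d'): no match needed
  Position 5 ('b'): matches sub[1] = 'b'
All 2 characters matched => is a subsequence

1


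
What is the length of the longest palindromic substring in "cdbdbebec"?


Input: "cdbdbebec"
Checking substrings for palindromes:
  [1:4] "dbd" (len 3) => palindrome
  [2:5] "bdb" (len 3) => palindrome
  [4:7] "beb" (len 3) => palindrome
  [5:8] "ebe" (len 3) => palindrome
Longest palindromic substring: "dbd" with length 3

3


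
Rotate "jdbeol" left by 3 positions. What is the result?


Input: "jdbeol", rotate left by 3
First 3 characters: "jdb"
Remaining characters: "eol"
Concatenate remaining + first: "eol" + "jdb" = "eoljdb"

eoljdb


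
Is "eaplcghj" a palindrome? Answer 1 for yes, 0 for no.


Input: eaplcghj
Reversed: jhgclpae
  Compare pos 0 ('e') with pos 7 ('j'): MISMATCH
  Compare pos 1 ('a') with pos 6 ('h'): MISMATCH
  Compare pos 2 ('p') with pos 5 ('g'): MISMATCH
  Compare pos 3 ('l') with pos 4 ('c'): MISMATCH
Result: not a palindrome

0


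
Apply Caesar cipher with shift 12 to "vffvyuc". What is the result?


Caesar cipher: shift "vffvyuc" by 12
  'v' (pos 21) + 12 = pos 7 = 'h'
  'f' (pos 5) + 12 = pos 17 = 'r'
  'f' (pos 5) + 12 = pos 17 = 'r'
  'v' (pos 21) + 12 = pos 7 = 'h'
  'y' (pos 24) + 12 = pos 10 = 'k'
  'u' (pos 20) + 12 = pos 6 = 'g'
  'c' (pos 2) + 12 = pos 14 = 'o'
Result: hrrhkgo

hrrhkgo


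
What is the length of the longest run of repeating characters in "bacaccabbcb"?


Input: "bacaccabbcb"
Scanning for longest run:
  Position 1 ('a'): new char, reset run to 1
  Position 2 ('c'): new char, reset run to 1
  Position 3 ('a'): new char, reset run to 1
  Position 4 ('c'): new char, reset run to 1
  Position 5 ('c'): continues run of 'c', length=2
  Position 6 ('a'): new char, reset run to 1
  Position 7 ('b'): new char, reset run to 1
  Position 8 ('b'): continues run of 'b', length=2
  Position 9 ('c'): new char, reset run to 1
  Position 10 ('b'): new char, reset run to 1
Longest run: 'c' with length 2

2


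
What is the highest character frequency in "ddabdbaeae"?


Input: ddabdbaeae
Character counts:
  'a': 3
  'b': 2
  'd': 3
  'e': 2
Maximum frequency: 3

3


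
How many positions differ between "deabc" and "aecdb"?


Comparing "deabc" and "aecdb" position by position:
  Position 0: 'd' vs 'a' => DIFFER
  Position 1: 'e' vs 'e' => same
  Position 2: 'a' vs 'c' => DIFFER
  Position 3: 'b' vs 'd' => DIFFER
  Position 4: 'c' vs 'b' => DIFFER
Positions that differ: 4

4


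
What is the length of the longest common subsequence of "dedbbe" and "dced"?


LCS of "dedbbe" and "dced"
DP table:
           d    c    e    d
      0    0    0    0    0
  d   0    1    1    1    1
  e   0    1    1    2    2
  d   0    1    1    2    3
  b   0    1    1    2    3
  b   0    1    1    2    3
  e   0    1    1    2    3
LCS length = dp[6][4] = 3

3


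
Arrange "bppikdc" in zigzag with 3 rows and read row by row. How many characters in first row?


Zigzag "bppikdc" into 3 rows:
Placing characters:
  'b' => row 0
  'p' => row 1
  'p' => row 2
  'i' => row 1
  'k' => row 0
  'd' => row 1
  'c' => row 2
Rows:
  Row 0: "bk"
  Row 1: "pid"
  Row 2: "pc"
First row length: 2

2


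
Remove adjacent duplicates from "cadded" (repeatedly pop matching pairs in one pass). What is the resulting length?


Input: cadded
Stack-based adjacent duplicate removal:
  Read 'c': push. Stack: c
  Read 'a': push. Stack: ca
  Read 'd': push. Stack: cad
  Read 'd': matches stack top 'd' => pop. Stack: ca
  Read 'e': push. Stack: cae
  Read 'd': push. Stack: caed
Final stack: "caed" (length 4)

4


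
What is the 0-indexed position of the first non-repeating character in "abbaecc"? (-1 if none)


Input: abbaecc
Character frequencies:
  'a': 2
  'b': 2
  'c': 2
  'e': 1
Scanning left to right for freq == 1:
  Position 0 ('a'): freq=2, skip
  Position 1 ('b'): freq=2, skip
  Position 2 ('b'): freq=2, skip
  Position 3 ('a'): freq=2, skip
  Position 4 ('e'): unique! => answer = 4

4


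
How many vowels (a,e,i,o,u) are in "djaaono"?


Input: djaaono
Checking each character:
  'd' at position 0: consonant
  'j' at position 1: consonant
  'a' at position 2: vowel (running total: 1)
  'a' at position 3: vowel (running total: 2)
  'o' at position 4: vowel (running total: 3)
  'n' at position 5: consonant
  'o' at position 6: vowel (running total: 4)
Total vowels: 4

4


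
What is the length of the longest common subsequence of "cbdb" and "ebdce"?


LCS of "cbdb" and "ebdce"
DP table:
           e    b    d    c    e
      0    0    0    0    0    0
  c   0    0    0    0    1    1
  b   0    0    1    1    1    1
  d   0    0    1    2    2    2
  b   0    0    1    2    2    2
LCS length = dp[4][5] = 2

2


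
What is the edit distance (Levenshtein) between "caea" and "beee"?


Computing edit distance: "caea" -> "beee"
DP table:
           b    e    e    e
      0    1    2    3    4
  c   1    1    2    3    4
  a   2    2    2    3    4
  e   3    3    2    2    3
  a   4    4    3    3    3
Edit distance = dp[4][4] = 3

3


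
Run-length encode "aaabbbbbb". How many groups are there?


Input: aaabbbbbb
Scanning for consecutive runs:
  Group 1: 'a' x 3 (positions 0-2)
  Group 2: 'b' x 6 (positions 3-8)
Total groups: 2

2


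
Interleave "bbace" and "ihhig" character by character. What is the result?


Interleaving "bbace" and "ihhig":
  Position 0: 'b' from first, 'i' from second => "bi"
  Position 1: 'b' from first, 'h' from second => "bh"
  Position 2: 'a' from first, 'h' from second => "ah"
  Position 3: 'c' from first, 'i' from second => "ci"
  Position 4: 'e' from first, 'g' from second => "eg"
Result: bibhahcieg

bibhahcieg


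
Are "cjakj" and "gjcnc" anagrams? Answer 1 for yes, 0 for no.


Strings: "cjakj", "gjcnc"
Sorted first:  acjjk
Sorted second: ccgjn
Differ at position 0: 'a' vs 'c' => not anagrams

0


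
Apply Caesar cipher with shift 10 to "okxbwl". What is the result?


Caesar cipher: shift "okxbwl" by 10
  'o' (pos 14) + 10 = pos 24 = 'y'
  'k' (pos 10) + 10 = pos 20 = 'u'
  'x' (pos 23) + 10 = pos 7 = 'h'
  'b' (pos 1) + 10 = pos 11 = 'l'
  'w' (pos 22) + 10 = pos 6 = 'g'
  'l' (pos 11) + 10 = pos 21 = 'v'
Result: yuhlgv

yuhlgv


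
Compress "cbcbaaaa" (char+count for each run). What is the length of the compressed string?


Input: cbcbaaaa
Runs:
  'c' x 1 => "c1"
  'b' x 1 => "b1"
  'c' x 1 => "c1"
  'b' x 1 => "b1"
  'a' x 4 => "a4"
Compressed: "c1b1c1b1a4"
Compressed length: 10

10


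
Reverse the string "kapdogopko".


Input: kapdogopko
Reading characters right to left:
  Position 9: 'o'
  Position 8: 'k'
  Position 7: 'p'
  Position 6: 'o'
  Position 5: 'g'
  Position 4: 'o'
  Position 3: 'd'
  Position 2: 'p'
  Position 1: 'a'
  Position 0: 'k'
Reversed: okpogodpak

okpogodpak


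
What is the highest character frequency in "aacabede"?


Input: aacabede
Character counts:
  'a': 3
  'b': 1
  'c': 1
  'd': 1
  'e': 2
Maximum frequency: 3

3


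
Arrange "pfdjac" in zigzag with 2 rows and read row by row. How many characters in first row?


Zigzag "pfdjac" into 2 rows:
Placing characters:
  'p' => row 0
  'f' => row 1
  'd' => row 0
  'j' => row 1
  'a' => row 0
  'c' => row 1
Rows:
  Row 0: "pda"
  Row 1: "fjc"
First row length: 3

3


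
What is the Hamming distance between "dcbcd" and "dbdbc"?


Comparing "dcbcd" and "dbdbc" position by position:
  Position 0: 'd' vs 'd' => same
  Position 1: 'c' vs 'b' => differ
  Position 2: 'b' vs 'd' => differ
  Position 3: 'c' vs 'b' => differ
  Position 4: 'd' vs 'c' => differ
Total differences (Hamming distance): 4

4


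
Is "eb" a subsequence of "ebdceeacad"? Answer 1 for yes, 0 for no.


Check if "eb" is a subsequence of "ebdceeacad"
Greedy scan:
  Position 0 ('e'): matches sub[0] = 'e'
  Position 1 ('b'): matches sub[1] = 'b'
  Position 2 ('d'): no match needed
  Position 3 ('c'): no match needed
  Position 4 ('e'): no match needed
  Position 5 ('e'): no match needed
  Position 6 ('a'): no match needed
  Position 7 ('c'): no match needed
  Position 8 ('a'): no match needed
  Position 9 ('d'): no match needed
All 2 characters matched => is a subsequence

1


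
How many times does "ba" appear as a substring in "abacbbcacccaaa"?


Searching for "ba" in "abacbbcacccaaa"
Scanning each position:
  Position 0: "ab" => no
  Position 1: "ba" => MATCH
  Position 2: "ac" => no
  Position 3: "cb" => no
  Position 4: "bb" => no
  Position 5: "bc" => no
  Position 6: "ca" => no
  Position 7: "ac" => no
  Position 8: "cc" => no
  Position 9: "cc" => no
  Position 10: "ca" => no
  Position 11: "aa" => no
  Position 12: "aa" => no
Total occurrences: 1

1


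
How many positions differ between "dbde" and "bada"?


Comparing "dbde" and "bada" position by position:
  Position 0: 'd' vs 'b' => DIFFER
  Position 1: 'b' vs 'a' => DIFFER
  Position 2: 'd' vs 'd' => same
  Position 3: 'e' vs 'a' => DIFFER
Positions that differ: 3

3


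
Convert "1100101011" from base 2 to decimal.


Input: "1100101011" in base 2
Positional expansion:
  Digit '1' (value 1) x 2^9 = 512
  Digit '1' (value 1) x 2^8 = 256
  Digit '0' (value 0) x 2^7 = 0
  Digit '0' (value 0) x 2^6 = 0
  Digit '1' (value 1) x 2^5 = 32
  Digit '0' (value 0) x 2^4 = 0
  Digit '1' (value 1) x 2^3 = 8
  Digit '0' (value 0) x 2^2 = 0
  Digit '1' (value 1) x 2^1 = 2
  Digit '1' (value 1) x 2^0 = 1
Sum = 811

811


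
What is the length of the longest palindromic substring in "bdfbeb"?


Input: "bdfbeb"
Checking substrings for palindromes:
  [3:6] "beb" (len 3) => palindrome
Longest palindromic substring: "beb" with length 3

3


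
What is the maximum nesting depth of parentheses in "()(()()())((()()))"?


Input: "()(()()())((()()))"
Tracking depth:
  Position 0 '(': depth becomes 1
  Position 1 ')': depth becomes 0
  Position 2 '(': depth becomes 1
  Position 3 '(': depth becomes 2
  Position 4 ')': depth becomes 1
  Position 5 '(': depth becomes 2
  Position 6 ')': depth becomes 1
  Position 7 '(': depth becomes 2
  Position 8 ')': depth becomes 1
  Position 9 ')': depth becomes 0
  Position 10 '(': depth becomes 1
  Position 11 '(': depth becomes 2
  Position 12 '(': depth becomes 3
  Position 13 ')': depth becomes 2
  Position 14 '(': depth becomes 3
  Position 15 ')': depth becomes 2
  Position 16 ')': depth becomes 1
  Position 17 ')': depth becomes 0
Maximum depth reached: 3

3


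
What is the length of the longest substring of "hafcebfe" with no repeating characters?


Input: "hafcebfe"
Sliding window (track last position of each char):
  Position 0 ('h'): window [0,0] length 1 -- new best
  Position 1 ('a'): window [0,1] length 2 -- new best
  Position 2 ('f'): window [0,2] length 3 -- new best
  Position 3 ('c'): window [0,3] length 4 -- new best
  Position 4 ('e'): window [0,4] length 5 -- new best
  Position 5 ('b'): window [0,5] length 6 -- new best
  Position 6 ('f'): repeat (last at 2), move window start to 3
  Position 6 ('f'): window [3,6] length 4
  Position 7 ('e'): repeat (last at 4), move window start to 5
  Position 7 ('e'): window [5,7] length 3
Longest substring with no repeats: "hafceb" with length 6

6


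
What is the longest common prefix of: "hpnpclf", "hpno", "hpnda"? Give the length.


Words: hpnpclf, hpno, hpnda
  Position 0: all 'h' => match
  Position 1: all 'p' => match
  Position 2: all 'n' => match
  Position 3: ('p', 'o', 'd') => mismatch, stop
LCP = "hpn" (length 3)

3


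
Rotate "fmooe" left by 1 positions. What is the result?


Input: "fmooe", rotate left by 1
First 1 characters: "f"
Remaining characters: "mooe"
Concatenate remaining + first: "mooe" + "f" = "mooef"

mooef


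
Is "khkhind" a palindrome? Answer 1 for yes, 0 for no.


Input: khkhind
Reversed: dnihkhk
  Compare pos 0 ('k') with pos 6 ('d'): MISMATCH
  Compare pos 1 ('h') with pos 5 ('n'): MISMATCH
  Compare pos 2 ('k') with pos 4 ('i'): MISMATCH
Result: not a palindrome

0


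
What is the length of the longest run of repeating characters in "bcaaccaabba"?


Input: "bcaaccaabba"
Scanning for longest run:
  Position 1 ('c'): new char, reset run to 1
  Position 2 ('a'): new char, reset run to 1
  Position 3 ('a'): continues run of 'a', length=2
  Position 4 ('c'): new char, reset run to 1
  Position 5 ('c'): continues run of 'c', length=2
  Position 6 ('a'): new char, reset run to 1
  Position 7 ('a'): continues run of 'a', length=2
  Position 8 ('b'): new char, reset run to 1
  Position 9 ('b'): continues run of 'b', length=2
  Position 10 ('a'): new char, reset run to 1
Longest run: 'a' with length 2

2


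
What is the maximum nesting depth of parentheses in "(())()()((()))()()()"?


Input: "(())()()((()))()()()"
Tracking depth:
  Position 0 '(': depth becomes 1
  Position 1 '(': depth becomes 2
  Position 2 ')': depth becomes 1
  Position 3 ')': depth becomes 0
  Position 4 '(': depth becomes 1
  Position 5 ')': depth becomes 0
  Position 6 '(': depth becomes 1
  Position 7 ')': depth becomes 0
  Position 8 '(': depth becomes 1
  Position 9 '(': depth becomes 2
  Position 10 '(': depth becomes 3
  Position 11 ')': depth becomes 2
  Position 12 ')': depth becomes 1
  Position 13 ')': depth becomes 0
  Position 14 '(': depth becomes 1
  Position 15 ')': depth becomes 0
  Position 16 '(': depth becomes 1
  Position 17 ')': depth becomes 0
  Position 18 '(': depth becomes 1
  Position 19 ')': depth becomes 0
Maximum depth reached: 3

3


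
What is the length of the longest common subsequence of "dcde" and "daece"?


LCS of "dcde" and "daece"
DP table:
           d    a    e    c    e
      0    0    0    0    0    0
  d   0    1    1    1    1    1
  c   0    1    1    1    2    2
  d   0    1    1    1    2    2
  e   0    1    1    2    2    3
LCS length = dp[4][5] = 3

3


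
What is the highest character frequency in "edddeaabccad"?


Input: edddeaabccad
Character counts:
  'a': 3
  'b': 1
  'c': 2
  'd': 4
  'e': 2
Maximum frequency: 4

4


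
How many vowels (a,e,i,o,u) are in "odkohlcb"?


Input: odkohlcb
Checking each character:
  'o' at position 0: vowel (running total: 1)
  'd' at position 1: consonant
  'k' at position 2: consonant
  'o' at position 3: vowel (running total: 2)
  'h' at position 4: consonant
  'l' at position 5: consonant
  'c' at position 6: consonant
  'b' at position 7: consonant
Total vowels: 2

2


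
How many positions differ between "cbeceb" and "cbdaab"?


Comparing "cbeceb" and "cbdaab" position by position:
  Position 0: 'c' vs 'c' => same
  Position 1: 'b' vs 'b' => same
  Position 2: 'e' vs 'd' => DIFFER
  Position 3: 'c' vs 'a' => DIFFER
  Position 4: 'e' vs 'a' => DIFFER
  Position 5: 'b' vs 'b' => same
Positions that differ: 3

3


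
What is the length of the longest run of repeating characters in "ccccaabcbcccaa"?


Input: "ccccaabcbcccaa"
Scanning for longest run:
  Position 1 ('c'): continues run of 'c', length=2
  Position 2 ('c'): continues run of 'c', length=3
  Position 3 ('c'): continues run of 'c', length=4
  Position 4 ('a'): new char, reset run to 1
  Position 5 ('a'): continues run of 'a', length=2
  Position 6 ('b'): new char, reset run to 1
  Position 7 ('c'): new char, reset run to 1
  Position 8 ('b'): new char, reset run to 1
  Position 9 ('c'): new char, reset run to 1
  Position 10 ('c'): continues run of 'c', length=2
  Position 11 ('c'): continues run of 'c', length=3
  Position 12 ('a'): new char, reset run to 1
  Position 13 ('a'): continues run of 'a', length=2
Longest run: 'c' with length 4

4


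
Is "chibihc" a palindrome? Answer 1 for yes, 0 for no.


Input: chibihc
Reversed: chibihc
  Compare pos 0 ('c') with pos 6 ('c'): match
  Compare pos 1 ('h') with pos 5 ('h'): match
  Compare pos 2 ('i') with pos 4 ('i'): match
Result: palindrome

1


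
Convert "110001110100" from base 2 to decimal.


Input: "110001110100" in base 2
Positional expansion:
  Digit '1' (value 1) x 2^11 = 2048
  Digit '1' (value 1) x 2^10 = 1024
  Digit '0' (value 0) x 2^9 = 0
  Digit '0' (value 0) x 2^8 = 0
  Digit '0' (value 0) x 2^7 = 0
  Digit '1' (value 1) x 2^6 = 64
  Digit '1' (value 1) x 2^5 = 32
  Digit '1' (value 1) x 2^4 = 16
  Digit '0' (value 0) x 2^3 = 0
  Digit '1' (value 1) x 2^2 = 4
  Digit '0' (value 0) x 2^1 = 0
  Digit '0' (value 0) x 2^0 = 0
Sum = 3188

3188


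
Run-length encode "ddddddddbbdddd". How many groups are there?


Input: ddddddddbbdddd
Scanning for consecutive runs:
  Group 1: 'd' x 8 (positions 0-7)
  Group 2: 'b' x 2 (positions 8-9)
  Group 3: 'd' x 4 (positions 10-13)
Total groups: 3

3


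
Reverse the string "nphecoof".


Input: nphecoof
Reading characters right to left:
  Position 7: 'f'
  Position 6: 'o'
  Position 5: 'o'
  Position 4: 'c'
  Position 3: 'e'
  Position 2: 'h'
  Position 1: 'p'
  Position 0: 'n'
Reversed: foocehpn

foocehpn


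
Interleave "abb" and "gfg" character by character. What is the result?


Interleaving "abb" and "gfg":
  Position 0: 'a' from first, 'g' from second => "ag"
  Position 1: 'b' from first, 'f' from second => "bf"
  Position 2: 'b' from first, 'g' from second => "bg"
Result: agbfbg

agbfbg


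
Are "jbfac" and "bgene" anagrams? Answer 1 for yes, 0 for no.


Strings: "jbfac", "bgene"
Sorted first:  abcfj
Sorted second: beegn
Differ at position 0: 'a' vs 'b' => not anagrams

0


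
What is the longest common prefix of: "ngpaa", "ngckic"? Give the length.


Words: ngpaa, ngckic
  Position 0: all 'n' => match
  Position 1: all 'g' => match
  Position 2: ('p', 'c') => mismatch, stop
LCP = "ng" (length 2)

2


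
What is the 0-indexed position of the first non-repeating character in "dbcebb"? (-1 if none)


Input: dbcebb
Character frequencies:
  'b': 3
  'c': 1
  'd': 1
  'e': 1
Scanning left to right for freq == 1:
  Position 0 ('d'): unique! => answer = 0

0


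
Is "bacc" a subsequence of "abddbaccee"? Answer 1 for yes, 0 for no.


Check if "bacc" is a subsequence of "abddbaccee"
Greedy scan:
  Position 0 ('a'): no match needed
  Position 1 ('b'): matches sub[0] = 'b'
  Position 2 ('d'): no match needed
  Position 3 ('d'): no match needed
  Position 4 ('b'): no match needed
  Position 5 ('a'): matches sub[1] = 'a'
  Position 6 ('c'): matches sub[2] = 'c'
  Position 7 ('c'): matches sub[3] = 'c'
  Position 8 ('e'): no match needed
  Position 9 ('e'): no match needed
All 4 characters matched => is a subsequence

1


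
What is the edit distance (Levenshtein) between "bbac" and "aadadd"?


Computing edit distance: "bbac" -> "aadadd"
DP table:
           a    a    d    a    d    d
      0    1    2    3    4    5    6
  b   1    1    2    3    4    5    6
  b   2    2    2    3    4    5    6
  a   3    2    2    3    3    4    5
  c   4    3    3    3    4    4    5
Edit distance = dp[4][6] = 5

5


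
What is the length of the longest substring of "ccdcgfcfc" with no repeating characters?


Input: "ccdcgfcfc"
Sliding window (track last position of each char):
  Position 0 ('c'): window [0,0] length 1 -- new best
  Position 1 ('c'): repeat (last at 0), move window start to 1
  Position 1 ('c'): window [1,1] length 1
  Position 2 ('d'): window [1,2] length 2 -- new best
  Position 3 ('c'): repeat (last at 1), move window start to 2
  Position 3 ('c'): window [2,3] length 2
  Position 4 ('g'): window [2,4] length 3 -- new best
  Position 5 ('f'): window [2,5] length 4 -- new best
  Position 6 ('c'): repeat (last at 3), move window start to 4
  Position 6 ('c'): window [4,6] length 3
  Position 7 ('f'): repeat (last at 5), move window start to 6
  Position 7 ('f'): window [6,7] length 2
  Position 8 ('c'): repeat (last at 6), move window start to 7
  Position 8 ('c'): window [7,8] length 2
Longest substring with no repeats: "dcgf" with length 4

4
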